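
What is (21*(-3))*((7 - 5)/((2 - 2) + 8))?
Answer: -63/4 ≈ -15.750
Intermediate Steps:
(21*(-3))*((7 - 5)/((2 - 2) + 8)) = -126/(0 + 8) = -126/8 = -63*¼ = -63/4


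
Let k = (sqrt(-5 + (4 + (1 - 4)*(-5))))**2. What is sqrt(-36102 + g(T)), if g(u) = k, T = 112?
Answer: 2*I*sqrt(9022) ≈ 189.97*I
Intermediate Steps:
k = 14 (k = (sqrt(-5 + (4 - 3*(-5))))**2 = (sqrt(-5 + (4 + 15)))**2 = (sqrt(-5 + 19))**2 = (sqrt(14))**2 = 14)
g(u) = 14
sqrt(-36102 + g(T)) = sqrt(-36102 + 14) = sqrt(-36088) = 2*I*sqrt(9022)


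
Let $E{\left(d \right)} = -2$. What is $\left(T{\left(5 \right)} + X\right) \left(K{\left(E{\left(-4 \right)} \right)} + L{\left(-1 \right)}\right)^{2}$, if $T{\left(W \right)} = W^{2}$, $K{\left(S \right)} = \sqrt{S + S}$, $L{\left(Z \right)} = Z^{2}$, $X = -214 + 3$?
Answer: $558 - 744 i \approx 558.0 - 744.0 i$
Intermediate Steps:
$X = -211$
$K{\left(S \right)} = \sqrt{2} \sqrt{S}$ ($K{\left(S \right)} = \sqrt{2 S} = \sqrt{2} \sqrt{S}$)
$\left(T{\left(5 \right)} + X\right) \left(K{\left(E{\left(-4 \right)} \right)} + L{\left(-1 \right)}\right)^{2} = \left(5^{2} - 211\right) \left(\sqrt{2} \sqrt{-2} + \left(-1\right)^{2}\right)^{2} = \left(25 - 211\right) \left(\sqrt{2} i \sqrt{2} + 1\right)^{2} = - 186 \left(2 i + 1\right)^{2} = - 186 \left(1 + 2 i\right)^{2}$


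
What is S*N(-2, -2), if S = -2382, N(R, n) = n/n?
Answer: -2382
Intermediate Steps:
N(R, n) = 1
S*N(-2, -2) = -2382*1 = -2382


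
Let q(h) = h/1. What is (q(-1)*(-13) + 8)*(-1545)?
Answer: -32445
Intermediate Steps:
q(h) = h (q(h) = h*1 = h)
(q(-1)*(-13) + 8)*(-1545) = (-1*(-13) + 8)*(-1545) = (13 + 8)*(-1545) = 21*(-1545) = -32445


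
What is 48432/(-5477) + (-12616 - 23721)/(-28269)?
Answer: -1170106459/154829313 ≈ -7.5574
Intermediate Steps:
48432/(-5477) + (-12616 - 23721)/(-28269) = 48432*(-1/5477) - 36337*(-1/28269) = -48432/5477 + 36337/28269 = -1170106459/154829313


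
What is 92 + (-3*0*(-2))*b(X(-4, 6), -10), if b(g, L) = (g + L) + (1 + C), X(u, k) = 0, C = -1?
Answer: 92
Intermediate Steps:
b(g, L) = L + g (b(g, L) = (g + L) + (1 - 1) = (L + g) + 0 = L + g)
92 + (-3*0*(-2))*b(X(-4, 6), -10) = 92 + (-3*0*(-2))*(-10 + 0) = 92 + (0*(-2))*(-10) = 92 + 0*(-10) = 92 + 0 = 92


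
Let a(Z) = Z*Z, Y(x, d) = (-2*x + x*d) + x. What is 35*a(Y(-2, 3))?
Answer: 560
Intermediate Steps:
Y(x, d) = -x + d*x (Y(x, d) = (-2*x + d*x) + x = -x + d*x)
a(Z) = Z²
35*a(Y(-2, 3)) = 35*(-2*(-1 + 3))² = 35*(-2*2)² = 35*(-4)² = 35*16 = 560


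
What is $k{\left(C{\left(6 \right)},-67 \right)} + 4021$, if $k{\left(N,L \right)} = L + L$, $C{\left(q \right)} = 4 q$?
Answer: $3887$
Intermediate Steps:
$k{\left(N,L \right)} = 2 L$
$k{\left(C{\left(6 \right)},-67 \right)} + 4021 = 2 \left(-67\right) + 4021 = -134 + 4021 = 3887$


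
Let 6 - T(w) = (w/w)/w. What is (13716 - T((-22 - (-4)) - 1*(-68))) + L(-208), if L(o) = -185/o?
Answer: 71296729/5200 ≈ 13711.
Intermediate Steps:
T(w) = 6 - 1/w (T(w) = 6 - w/w/w = 6 - 1/w)
(13716 - T((-22 - (-4)) - 1*(-68))) + L(-208) = (13716 - (6 - 1/((-22 - (-4)) - 1*(-68)))) - 185/(-208) = (13716 - (6 - 1/((-22 - 1*(-4)) + 68))) - 185*(-1/208) = (13716 - (6 - 1/((-22 + 4) + 68))) + 185/208 = (13716 - (6 - 1/(-18 + 68))) + 185/208 = (13716 - (6 - 1/50)) + 185/208 = (13716 - 1*299/50) + 185/208 = (13716 - 299/50) + 185/208 = 685501/50 + 185/208 = 71296729/5200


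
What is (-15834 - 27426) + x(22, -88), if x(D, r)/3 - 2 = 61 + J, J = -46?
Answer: -43209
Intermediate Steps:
x(D, r) = 51 (x(D, r) = 6 + 3*(61 - 46) = 6 + 3*15 = 6 + 45 = 51)
(-15834 - 27426) + x(22, -88) = (-15834 - 27426) + 51 = -43260 + 51 = -43209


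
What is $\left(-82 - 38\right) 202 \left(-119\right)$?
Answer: $2884560$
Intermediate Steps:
$\left(-82 - 38\right) 202 \left(-119\right) = \left(-120\right) 202 \left(-119\right) = \left(-24240\right) \left(-119\right) = 2884560$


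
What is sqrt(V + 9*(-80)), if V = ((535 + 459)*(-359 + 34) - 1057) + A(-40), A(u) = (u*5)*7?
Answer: I*sqrt(326227) ≈ 571.16*I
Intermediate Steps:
A(u) = 35*u (A(u) = (5*u)*7 = 35*u)
V = -325507 (V = ((535 + 459)*(-359 + 34) - 1057) + 35*(-40) = (994*(-325) - 1057) - 1400 = (-323050 - 1057) - 1400 = -324107 - 1400 = -325507)
sqrt(V + 9*(-80)) = sqrt(-325507 + 9*(-80)) = sqrt(-325507 - 720) = sqrt(-326227) = I*sqrt(326227)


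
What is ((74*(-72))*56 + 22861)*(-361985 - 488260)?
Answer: 234248449215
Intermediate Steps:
((74*(-72))*56 + 22861)*(-361985 - 488260) = (-5328*56 + 22861)*(-850245) = (-298368 + 22861)*(-850245) = -275507*(-850245) = 234248449215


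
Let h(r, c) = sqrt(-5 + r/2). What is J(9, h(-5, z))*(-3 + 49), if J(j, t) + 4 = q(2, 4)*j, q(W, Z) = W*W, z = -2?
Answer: 1472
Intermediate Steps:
h(r, c) = sqrt(-5 + r/2) (h(r, c) = sqrt(-5 + r*(1/2)) = sqrt(-5 + r/2))
q(W, Z) = W**2
J(j, t) = -4 + 4*j (J(j, t) = -4 + 2**2*j = -4 + 4*j)
J(9, h(-5, z))*(-3 + 49) = (-4 + 4*9)*(-3 + 49) = (-4 + 36)*46 = 32*46 = 1472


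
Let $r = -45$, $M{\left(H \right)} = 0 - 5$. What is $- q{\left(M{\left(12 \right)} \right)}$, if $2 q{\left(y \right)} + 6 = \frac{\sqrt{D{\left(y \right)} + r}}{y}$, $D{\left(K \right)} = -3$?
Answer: $3 + \frac{2 i \sqrt{3}}{5} \approx 3.0 + 0.69282 i$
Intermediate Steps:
$M{\left(H \right)} = -5$ ($M{\left(H \right)} = 0 - 5 = -5$)
$q{\left(y \right)} = -3 + \frac{2 i \sqrt{3}}{y}$ ($q{\left(y \right)} = -3 + \frac{\sqrt{-3 - 45} \frac{1}{y}}{2} = -3 + \frac{\sqrt{-48} \frac{1}{y}}{2} = -3 + \frac{4 i \sqrt{3} \frac{1}{y}}{2} = -3 + \frac{2 i \sqrt{3}}{y}$)
$- q{\left(M{\left(12 \right)} \right)} = - (-3 + \frac{2 i \sqrt{3}}{-5}) = - (-3 + 2 i \sqrt{3} \left(- \frac{1}{5}\right)) = - (-3 - \frac{2 i \sqrt{3}}{5}) = 3 + \frac{2 i \sqrt{3}}{5}$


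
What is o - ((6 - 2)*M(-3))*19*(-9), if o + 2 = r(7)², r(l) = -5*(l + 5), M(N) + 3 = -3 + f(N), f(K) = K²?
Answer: 5650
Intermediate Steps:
M(N) = -6 + N² (M(N) = -3 + (-3 + N²) = -6 + N²)
r(l) = -25 - 5*l (r(l) = -5*(5 + l) = -25 - 5*l)
o = 3598 (o = -2 + (-25 - 5*7)² = -2 + (-25 - 35)² = -2 + (-60)² = -2 + 3600 = 3598)
o - ((6 - 2)*M(-3))*19*(-9) = 3598 - ((6 - 2)*(-6 + (-3)²))*19*(-9) = 3598 - (4*(-6 + 9))*19*(-9) = 3598 - (4*3)*19*(-9) = 3598 - 12*19*(-9) = 3598 - 228*(-9) = 3598 - 1*(-2052) = 3598 + 2052 = 5650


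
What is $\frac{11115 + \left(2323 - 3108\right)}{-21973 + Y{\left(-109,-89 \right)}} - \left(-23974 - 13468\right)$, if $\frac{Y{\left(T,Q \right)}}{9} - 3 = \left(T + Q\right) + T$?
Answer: $\frac{925144048}{24709} \approx 37442.0$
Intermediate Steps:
$Y{\left(T,Q \right)} = 27 + 9 Q + 18 T$ ($Y{\left(T,Q \right)} = 27 + 9 \left(\left(T + Q\right) + T\right) = 27 + 9 \left(\left(Q + T\right) + T\right) = 27 + 9 \left(Q + 2 T\right) = 27 + \left(9 Q + 18 T\right) = 27 + 9 Q + 18 T$)
$\frac{11115 + \left(2323 - 3108\right)}{-21973 + Y{\left(-109,-89 \right)}} - \left(-23974 - 13468\right) = \frac{11115 + \left(2323 - 3108\right)}{-21973 + \left(27 + 9 \left(-89\right) + 18 \left(-109\right)\right)} - \left(-23974 - 13468\right) = \frac{11115 + \left(2323 - 3108\right)}{-21973 - 2736} - \left(-23974 - 13468\right) = \frac{11115 - 785}{-21973 - 2736} - -37442 = \frac{10330}{-24709} + 37442 = 10330 \left(- \frac{1}{24709}\right) + 37442 = - \frac{10330}{24709} + 37442 = \frac{925144048}{24709}$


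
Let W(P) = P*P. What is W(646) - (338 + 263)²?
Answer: 56115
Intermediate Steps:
W(P) = P²
W(646) - (338 + 263)² = 646² - (338 + 263)² = 417316 - 1*601² = 417316 - 1*361201 = 417316 - 361201 = 56115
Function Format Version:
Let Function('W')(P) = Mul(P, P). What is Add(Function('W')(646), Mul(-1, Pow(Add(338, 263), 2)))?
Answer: 56115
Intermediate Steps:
Function('W')(P) = Pow(P, 2)
Add(Function('W')(646), Mul(-1, Pow(Add(338, 263), 2))) = Add(Pow(646, 2), Mul(-1, Pow(Add(338, 263), 2))) = Add(417316, Mul(-1, Pow(601, 2))) = Add(417316, Mul(-1, 361201)) = Add(417316, -361201) = 56115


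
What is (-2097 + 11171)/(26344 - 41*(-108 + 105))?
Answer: 9074/26467 ≈ 0.34284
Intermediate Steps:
(-2097 + 11171)/(26344 - 41*(-108 + 105)) = 9074/(26344 - 41*(-3)) = 9074/(26344 + 123) = 9074/26467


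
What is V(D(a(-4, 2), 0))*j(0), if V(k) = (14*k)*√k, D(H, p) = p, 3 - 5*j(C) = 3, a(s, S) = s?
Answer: 0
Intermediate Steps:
j(C) = 0 (j(C) = ⅗ - ⅕*3 = ⅗ - ⅗ = 0)
V(k) = 14*k^(3/2)
V(D(a(-4, 2), 0))*j(0) = (14*0^(3/2))*0 = (14*0)*0 = 0*0 = 0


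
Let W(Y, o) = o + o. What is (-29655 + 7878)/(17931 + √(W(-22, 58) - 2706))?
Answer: -390483387/321523351 + 21777*I*√2590/321523351 ≈ -1.2145 + 0.003447*I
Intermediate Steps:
W(Y, o) = 2*o
(-29655 + 7878)/(17931 + √(W(-22, 58) - 2706)) = (-29655 + 7878)/(17931 + √(2*58 - 2706)) = -21777/(17931 + √(116 - 2706)) = -21777/(17931 + √(-2590)) = -21777/(17931 + I*√2590)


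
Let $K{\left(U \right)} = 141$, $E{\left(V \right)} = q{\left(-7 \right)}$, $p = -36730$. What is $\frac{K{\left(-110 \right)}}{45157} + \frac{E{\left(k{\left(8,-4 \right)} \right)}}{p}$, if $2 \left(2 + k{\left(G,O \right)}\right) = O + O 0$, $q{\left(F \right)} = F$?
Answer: $\frac{5495029}{1658616610} \approx 0.003313$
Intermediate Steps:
$k{\left(G,O \right)} = -2 + \frac{O}{2}$ ($k{\left(G,O \right)} = -2 + \frac{O + O 0}{2} = -2 + \frac{O + 0}{2} = -2 + \frac{O}{2}$)
$E{\left(V \right)} = -7$
$\frac{K{\left(-110 \right)}}{45157} + \frac{E{\left(k{\left(8,-4 \right)} \right)}}{p} = \frac{141}{45157} - \frac{7}{-36730} = 141 \cdot \frac{1}{45157} - - \frac{7}{36730} = \frac{141}{45157} + \frac{7}{36730} = \frac{5495029}{1658616610}$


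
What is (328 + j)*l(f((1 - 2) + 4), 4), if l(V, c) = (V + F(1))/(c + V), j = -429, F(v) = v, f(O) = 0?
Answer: -101/4 ≈ -25.250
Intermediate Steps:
l(V, c) = (1 + V)/(V + c) (l(V, c) = (V + 1)/(c + V) = (1 + V)/(V + c))
(328 + j)*l(f((1 - 2) + 4), 4) = (328 - 429)*((1 + 0)/(0 + 4)) = -101/4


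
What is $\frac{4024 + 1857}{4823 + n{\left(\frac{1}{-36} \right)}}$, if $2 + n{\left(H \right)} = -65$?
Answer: $\frac{5881}{4756} \approx 1.2365$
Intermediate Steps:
$n{\left(H \right)} = -67$ ($n{\left(H \right)} = -2 - 65 = -67$)
$\frac{4024 + 1857}{4823 + n{\left(\frac{1}{-36} \right)}} = \frac{4024 + 1857}{4823 - 67} = \frac{5881}{4756}$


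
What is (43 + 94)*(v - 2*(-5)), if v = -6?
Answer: 548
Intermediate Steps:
(43 + 94)*(v - 2*(-5)) = (43 + 94)*(-6 - 2*(-5)) = 137*(-6 + 10) = 137*4 = 548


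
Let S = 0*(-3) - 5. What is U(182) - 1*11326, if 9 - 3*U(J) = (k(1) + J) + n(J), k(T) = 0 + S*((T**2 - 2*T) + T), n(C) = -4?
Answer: -34147/3 ≈ -11382.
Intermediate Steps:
S = -5 (S = 0 - 5 = -5)
k(T) = -5*T**2 + 5*T (k(T) = 0 - 5*((T**2 - 2*T) + T) = 0 - 5*(T**2 - T) = 0 + (-5*T**2 + 5*T) = -5*T**2 + 5*T)
U(J) = 13/3 - J/3 (U(J) = 3 - ((5*1*(1 - 1*1) + J) - 4)/3 = 3 - ((5*1*(1 - 1) + J) - 4)/3 = 3 - ((5*1*0 + J) - 4)/3 = 3 - ((0 + J) - 4)/3 = 3 - (J - 4)/3 = 3 - (-4 + J)/3 = 3 + (4/3 - J/3) = 13/3 - J/3)
U(182) - 1*11326 = (13/3 - 1/3*182) - 1*11326 = (13/3 - 182/3) - 11326 = -169/3 - 11326 = -34147/3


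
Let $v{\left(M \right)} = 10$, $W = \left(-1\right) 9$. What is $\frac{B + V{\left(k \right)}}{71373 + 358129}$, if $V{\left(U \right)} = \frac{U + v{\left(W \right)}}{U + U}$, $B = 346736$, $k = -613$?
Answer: $\frac{425098939}{526569452} \approx 0.8073$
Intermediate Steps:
$W = -9$
$V{\left(U \right)} = \frac{10 + U}{2 U}$ ($V{\left(U \right)} = \frac{U + 10}{U + U} = \frac{10 + U}{2 U}$)
$\frac{B + V{\left(k \right)}}{71373 + 358129} = \frac{346736 + \frac{10 - 613}{2 \left(-613\right)}}{71373 + 358129} = \frac{346736 + \frac{1}{2} \left(- \frac{1}{613}\right) \left(-603\right)}{429502} = \left(346736 + \frac{603}{1226}\right) \frac{1}{429502} = \frac{425098939}{1226} \cdot \frac{1}{429502} = \frac{425098939}{526569452}$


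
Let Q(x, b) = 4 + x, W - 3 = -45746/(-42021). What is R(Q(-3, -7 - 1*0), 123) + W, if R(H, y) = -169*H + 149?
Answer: -668611/42021 ≈ -15.911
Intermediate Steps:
W = 171809/42021 (W = 3 - 45746/(-42021) = 3 - 45746*(-1/42021) = 3 + 45746/42021 = 171809/42021 ≈ 4.0886)
R(H, y) = 149 - 169*H
R(Q(-3, -7 - 1*0), 123) + W = (149 - 169*(4 - 3)) + 171809/42021 = (149 - 169*1) + 171809/42021 = (149 - 169) + 171809/42021 = -20 + 171809/42021 = -668611/42021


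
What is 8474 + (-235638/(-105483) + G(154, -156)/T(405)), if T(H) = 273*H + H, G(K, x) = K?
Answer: 16536355944497/1950908085 ≈ 8476.2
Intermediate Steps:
T(H) = 274*H
8474 + (-235638/(-105483) + G(154, -156)/T(405)) = 8474 + (-235638/(-105483) + 154/((274*405))) = 8474 + (-235638*(-1/105483) + 154/110970) = 8474 + (78546/35161 + 154*(1/110970)) = 8474 + (78546/35161 + 77/55485) = 8474 + 4360832207/1950908085 = 16536355944497/1950908085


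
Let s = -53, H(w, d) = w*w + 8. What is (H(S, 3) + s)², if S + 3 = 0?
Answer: 1296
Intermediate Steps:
S = -3 (S = -3 + 0 = -3)
H(w, d) = 8 + w² (H(w, d) = w² + 8 = 8 + w²)
(H(S, 3) + s)² = ((8 + (-3)²) - 53)² = ((8 + 9) - 53)² = (17 - 53)² = (-36)² = 1296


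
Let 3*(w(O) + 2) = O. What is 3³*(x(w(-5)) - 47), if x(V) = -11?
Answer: -1566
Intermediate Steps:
w(O) = -2 + O/3
3³*(x(w(-5)) - 47) = 3³*(-11 - 47) = 27*(-58) = -1566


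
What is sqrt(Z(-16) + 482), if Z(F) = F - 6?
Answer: 2*sqrt(115) ≈ 21.448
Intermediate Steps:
Z(F) = -6 + F
sqrt(Z(-16) + 482) = sqrt((-6 - 16) + 482) = sqrt(-22 + 482) = sqrt(460) = 2*sqrt(115)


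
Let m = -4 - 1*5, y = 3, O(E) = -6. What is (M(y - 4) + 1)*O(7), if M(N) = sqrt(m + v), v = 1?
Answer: -6 - 12*I*sqrt(2) ≈ -6.0 - 16.971*I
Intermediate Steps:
m = -9 (m = -4 - 5 = -9)
M(N) = 2*I*sqrt(2) (M(N) = sqrt(-9 + 1) = sqrt(-8) = 2*I*sqrt(2))
(M(y - 4) + 1)*O(7) = (2*I*sqrt(2) + 1)*(-6) = (1 + 2*I*sqrt(2))*(-6) = -6 - 12*I*sqrt(2)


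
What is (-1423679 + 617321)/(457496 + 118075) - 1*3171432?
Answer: -608461698010/191857 ≈ -3.1714e+6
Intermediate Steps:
(-1423679 + 617321)/(457496 + 118075) - 1*3171432 = -806358/575571 - 3171432 = -806358*1/575571 - 3171432 = -268786/191857 - 3171432 = -608461698010/191857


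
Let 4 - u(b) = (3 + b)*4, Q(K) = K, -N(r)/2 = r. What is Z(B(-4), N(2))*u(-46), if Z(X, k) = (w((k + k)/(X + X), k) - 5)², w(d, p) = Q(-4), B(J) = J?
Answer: 14256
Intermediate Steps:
N(r) = -2*r
w(d, p) = -4
u(b) = -8 - 4*b (u(b) = 4 - (3 + b)*4 = 4 - (12 + 4*b) = 4 + (-12 - 4*b) = -8 - 4*b)
Z(X, k) = 81 (Z(X, k) = (-4 - 5)² = (-9)² = 81)
Z(B(-4), N(2))*u(-46) = 81*(-8 - 4*(-46)) = 81*(-8 + 184) = 81*176 = 14256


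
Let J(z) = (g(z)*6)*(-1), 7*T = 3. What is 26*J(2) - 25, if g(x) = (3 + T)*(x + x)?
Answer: -15151/7 ≈ -2164.4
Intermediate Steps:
T = 3/7 (T = (1/7)*3 = 3/7 ≈ 0.42857)
g(x) = 48*x/7 (g(x) = (3 + 3/7)*(x + x) = 24*(2*x)/7 = 48*x/7)
J(z) = -288*z/7 (J(z) = ((48*z/7)*6)*(-1) = (288*z/7)*(-1) = -288*z/7)
26*J(2) - 25 = 26*(-288/7*2) - 25 = 26*(-576/7) - 25 = -14976/7 - 25 = -15151/7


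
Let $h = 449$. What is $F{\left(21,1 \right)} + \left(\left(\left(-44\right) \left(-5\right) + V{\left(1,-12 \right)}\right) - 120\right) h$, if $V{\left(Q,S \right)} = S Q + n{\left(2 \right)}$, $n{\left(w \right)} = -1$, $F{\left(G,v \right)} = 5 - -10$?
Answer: $39078$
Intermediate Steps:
$F{\left(G,v \right)} = 15$ ($F{\left(G,v \right)} = 5 + 10 = 15$)
$V{\left(Q,S \right)} = -1 + Q S$ ($V{\left(Q,S \right)} = S Q - 1 = Q S - 1 = -1 + Q S$)
$F{\left(21,1 \right)} + \left(\left(\left(-44\right) \left(-5\right) + V{\left(1,-12 \right)}\right) - 120\right) h = 15 + \left(\left(\left(-44\right) \left(-5\right) + \left(-1 + 1 \left(-12\right)\right)\right) - 120\right) 449 = 15 + \left(\left(220 - 13\right) - 120\right) 449 = 15 + \left(207 - 120\right) 449 = 15 + 87 \cdot 449 = 15 + 39063 = 39078$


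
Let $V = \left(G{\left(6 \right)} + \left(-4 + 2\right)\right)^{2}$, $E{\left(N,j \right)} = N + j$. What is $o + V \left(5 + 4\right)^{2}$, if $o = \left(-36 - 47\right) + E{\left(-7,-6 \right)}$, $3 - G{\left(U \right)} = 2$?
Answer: $-15$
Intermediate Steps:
$G{\left(U \right)} = 1$ ($G{\left(U \right)} = 3 - 2 = 1$)
$o = -96$ ($o = \left(-36 - 47\right) - 13 = -83 - 13 = -96$)
$V = 1$ ($V = \left(1 + \left(-4 + 2\right)\right)^{2} = \left(1 - 2\right)^{2} = \left(-1\right)^{2} = 1$)
$o + V \left(5 + 4\right)^{2} = -96 + 1 \left(5 + 4\right)^{2} = -96 + 1 \cdot 9^{2} = -96 + 1 \cdot 81 = -96 + 81 = -15$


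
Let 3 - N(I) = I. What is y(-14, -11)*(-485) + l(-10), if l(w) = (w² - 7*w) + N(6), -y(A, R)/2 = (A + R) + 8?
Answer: -16323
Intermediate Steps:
N(I) = 3 - I
y(A, R) = -16 - 2*A - 2*R (y(A, R) = -2*((A + R) + 8) = -2*(8 + A + R) = -16 - 2*A - 2*R)
l(w) = -3 + w² - 7*w (l(w) = (w² - 7*w) + (3 - 1*6) = (w² - 7*w) + (3 - 6) = (w² - 7*w) - 3 = -3 + w² - 7*w)
y(-14, -11)*(-485) + l(-10) = (-16 - 2*(-14) - 2*(-11))*(-485) + (-3 + (-10)² - 7*(-10)) = (-16 + 28 + 22)*(-485) + (-3 + 100 + 70) = 34*(-485) + 167 = -16490 + 167 = -16323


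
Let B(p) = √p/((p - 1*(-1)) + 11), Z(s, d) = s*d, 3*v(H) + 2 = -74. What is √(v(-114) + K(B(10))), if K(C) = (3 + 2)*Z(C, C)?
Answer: I*√109902/66 ≈ 5.0229*I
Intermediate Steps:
v(H) = -76/3 (v(H) = -⅔ + (⅓)*(-74) = -⅔ - 74/3 = -76/3)
Z(s, d) = d*s
B(p) = √p/(12 + p) (B(p) = √p/((p + 1) + 11) = √p/((1 + p) + 11) = √p/(12 + p))
K(C) = 5*C² (K(C) = (3 + 2)*(C*C) = 5*C²)
√(v(-114) + K(B(10))) = √(-76/3 + 5*(√10/(12 + 10))²) = √(-76/3 + 5*(√10/22)²) = √(-76/3 + 5*(5/242)) = √(-76/3 + 25/242) = √(-18317/726) = I*√109902/66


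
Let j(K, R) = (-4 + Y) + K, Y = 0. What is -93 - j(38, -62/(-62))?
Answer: -127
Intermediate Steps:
j(K, R) = -4 + K (j(K, R) = (-4 + 0) + K = -4 + K)
-93 - j(38, -62/(-62)) = -93 - (-4 + 38) = -93 - 1*34 = -93 - 34 = -127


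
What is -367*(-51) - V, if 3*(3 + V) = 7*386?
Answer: 53458/3 ≈ 17819.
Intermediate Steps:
V = 2693/3 (V = -3 + (7*386)/3 = -3 + (⅓)*2702 = -3 + 2702/3 = 2693/3 ≈ 897.67)
-367*(-51) - V = -367*(-51) - 1*2693/3 = 18717 - 2693/3 = 53458/3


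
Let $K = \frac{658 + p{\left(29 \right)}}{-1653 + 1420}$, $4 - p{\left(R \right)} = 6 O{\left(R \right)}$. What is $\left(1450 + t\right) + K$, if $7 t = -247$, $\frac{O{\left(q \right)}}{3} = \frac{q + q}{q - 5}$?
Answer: $\frac{4606139}{3262} \approx 1412.1$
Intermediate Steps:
$O{\left(q \right)} = \frac{6 q}{-5 + q}$ ($O{\left(q \right)} = 3 \frac{q + q}{q - 5} = 3 \frac{2 q}{-5 + q} = \frac{6 q}{-5 + q}$)
$p{\left(R \right)} = 4 - \frac{36 R}{-5 + R}$ ($p{\left(R \right)} = 4 - 6 \frac{6 R}{-5 + R} = 4 - \frac{36 R}{-5 + R}$)
$t = - \frac{247}{7}$ ($t = \frac{1}{7} \left(-247\right) = - \frac{247}{7} \approx -35.286$)
$K = - \frac{1237}{466}$ ($K = \frac{658 + \frac{4 \left(-5 - 232\right)}{-5 + 29}}{-1653 + 1420} = \frac{658 + \frac{4 \left(-5 - 232\right)}{24}}{-233} = \left(658 + 4 \cdot \frac{1}{24} \left(-237\right)\right) \left(- \frac{1}{233}\right) = \left(658 - \frac{79}{2}\right) \left(- \frac{1}{233}\right) = \frac{1237}{2} \left(- \frac{1}{233}\right) = - \frac{1237}{466} \approx -2.6545$)
$\left(1450 + t\right) + K = \left(1450 - \frac{247}{7}\right) - \frac{1237}{466} = \frac{9903}{7} - \frac{1237}{466} = \frac{4606139}{3262}$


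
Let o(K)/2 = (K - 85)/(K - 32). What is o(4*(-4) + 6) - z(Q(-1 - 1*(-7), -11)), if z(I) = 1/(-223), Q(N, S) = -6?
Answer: 21206/4683 ≈ 4.5283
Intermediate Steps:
z(I) = -1/223
o(K) = 2*(-85 + K)/(-32 + K) (o(K) = 2*((K - 85)/(K - 32)) = 2*((-85 + K)/(-32 + K)) = 2*(-85 + K)/(-32 + K))
o(4*(-4) + 6) - z(Q(-1 - 1*(-7), -11)) = 2*(-85 + (4*(-4) + 6))/(-32 + (4*(-4) + 6)) - 1*(-1/223) = 2*(-85 + (-16 + 6))/(-32 + (-16 + 6)) + 1/223 = 2*(-85 - 10)/(-32 - 10) + 1/223 = 2*(-95)/(-42) + 1/223 = 2*(-1/42)*(-95) + 1/223 = 95/21 + 1/223 = 21206/4683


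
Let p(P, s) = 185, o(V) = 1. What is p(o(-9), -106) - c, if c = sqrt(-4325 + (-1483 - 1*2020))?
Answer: 185 - 2*I*sqrt(1957) ≈ 185.0 - 88.476*I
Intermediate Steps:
c = 2*I*sqrt(1957) (c = sqrt(-4325 + (-1483 - 2020)) = sqrt(-4325 - 3503) = sqrt(-7828) = 2*I*sqrt(1957) ≈ 88.476*I)
p(o(-9), -106) - c = 185 - 2*I*sqrt(1957)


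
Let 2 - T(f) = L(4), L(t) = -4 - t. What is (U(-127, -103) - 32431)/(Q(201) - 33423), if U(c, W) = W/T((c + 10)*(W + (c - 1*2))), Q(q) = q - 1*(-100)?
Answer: 324413/331220 ≈ 0.97945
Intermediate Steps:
Q(q) = 100 + q (Q(q) = q + 100 = 100 + q)
T(f) = 10 (T(f) = 2 - (-4 - 1*4) = 2 - (-4 - 4) = 2 - 1*(-8) = 2 + 8 = 10)
U(c, W) = W/10
(U(-127, -103) - 32431)/(Q(201) - 33423) = ((1/10)*(-103) - 32431)/((100 + 201) - 33423) = (-103/10 - 32431)/(301 - 33423) = -324413/10/(-33122) = -324413/10*(-1/33122) = 324413/331220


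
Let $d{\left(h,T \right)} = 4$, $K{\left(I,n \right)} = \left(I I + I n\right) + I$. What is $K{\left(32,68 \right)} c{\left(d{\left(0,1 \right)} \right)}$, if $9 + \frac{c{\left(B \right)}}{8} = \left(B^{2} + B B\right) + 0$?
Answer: $594688$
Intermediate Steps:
$K{\left(I,n \right)} = I + I^{2} + I n$ ($K{\left(I,n \right)} = \left(I^{2} + I n\right) + I = I + I^{2} + I n$)
$c{\left(B \right)} = -72 + 16 B^{2}$ ($c{\left(B \right)} = -72 + 8 \left(\left(B^{2} + B B\right) + 0\right) = -72 + 8 \left(\left(B^{2} + B^{2}\right) + 0\right) = -72 + 8 \left(2 B^{2} + 0\right) = -72 + 8 \cdot 2 B^{2} = -72 + 16 B^{2}$)
$K{\left(32,68 \right)} c{\left(d{\left(0,1 \right)} \right)} = 32 \left(1 + 32 + 68\right) \left(-72 + 16 \cdot 4^{2}\right) = 32 \cdot 101 \left(-72 + 16 \cdot 16\right) = 3232 \left(-72 + 256\right) = 3232 \cdot 184 = 594688$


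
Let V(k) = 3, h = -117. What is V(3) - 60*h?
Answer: 7023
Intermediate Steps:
V(3) - 60*h = 3 - 60*(-117) = 3 + 7020 = 7023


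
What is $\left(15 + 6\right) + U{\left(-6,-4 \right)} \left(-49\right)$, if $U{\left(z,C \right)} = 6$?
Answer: $-273$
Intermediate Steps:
$\left(15 + 6\right) + U{\left(-6,-4 \right)} \left(-49\right) = \left(15 + 6\right) + 6 \left(-49\right) = 21 - 294 = -273$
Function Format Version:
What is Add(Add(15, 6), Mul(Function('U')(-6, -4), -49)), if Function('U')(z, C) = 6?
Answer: -273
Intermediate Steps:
Add(Add(15, 6), Mul(Function('U')(-6, -4), -49)) = Add(Add(15, 6), Mul(6, -49)) = Add(21, -294) = -273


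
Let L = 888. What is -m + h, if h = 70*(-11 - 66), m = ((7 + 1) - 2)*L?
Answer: -10718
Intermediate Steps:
m = 5328 (m = ((7 + 1) - 2)*888 = (8 - 2)*888 = 6*888 = 5328)
h = -5390 (h = 70*(-77) = -5390)
-m + h = -1*5328 - 5390 = -5328 - 5390 = -10718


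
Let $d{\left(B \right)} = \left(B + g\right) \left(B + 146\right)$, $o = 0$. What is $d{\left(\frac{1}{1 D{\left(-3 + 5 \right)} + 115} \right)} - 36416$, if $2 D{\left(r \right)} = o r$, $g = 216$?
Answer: $- \frac{64496369}{13225} \approx -4876.9$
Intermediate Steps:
$D{\left(r \right)} = 0$ ($D{\left(r \right)} = \frac{0 r}{2} = \frac{1}{2} \cdot 0 = 0$)
$d{\left(B \right)} = \left(146 + B\right) \left(216 + B\right)$ ($d{\left(B \right)} = \left(B + 216\right) \left(B + 146\right) = \left(216 + B\right) \left(146 + B\right) = \left(146 + B\right) \left(216 + B\right)$)
$d{\left(\frac{1}{1 D{\left(-3 + 5 \right)} + 115} \right)} - 36416 = \left(31536 + \left(\frac{1}{1 \cdot 0 + 115}\right)^{2} + \frac{362}{1 \cdot 0 + 115}\right) - 36416 = \left(31536 + \left(\frac{1}{0 + 115}\right)^{2} + \frac{362}{0 + 115}\right) - 36416 = \left(31536 + \left(\frac{1}{115}\right)^{2} + \frac{362}{115}\right) - 36416 = \left(31536 + \left(\frac{1}{115}\right)^{2} + 362 \cdot \frac{1}{115}\right) - 36416 = \left(31536 + \frac{1}{13225} + \frac{362}{115}\right) - 36416 = \frac{417105231}{13225} - 36416 = - \frac{64496369}{13225}$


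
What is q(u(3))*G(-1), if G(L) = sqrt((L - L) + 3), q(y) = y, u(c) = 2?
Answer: 2*sqrt(3) ≈ 3.4641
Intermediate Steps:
G(L) = sqrt(3) (G(L) = sqrt(0 + 3) = sqrt(3))
q(u(3))*G(-1) = 2*sqrt(3)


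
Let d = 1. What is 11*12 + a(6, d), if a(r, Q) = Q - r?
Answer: 127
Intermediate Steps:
11*12 + a(6, d) = 11*12 + (1 - 1*6) = 132 + (1 - 6) = 132 - 5 = 127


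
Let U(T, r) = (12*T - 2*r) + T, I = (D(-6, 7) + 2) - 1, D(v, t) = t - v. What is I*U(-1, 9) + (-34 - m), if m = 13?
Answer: -481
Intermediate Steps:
I = 14 (I = ((7 - 1*(-6)) + 2) - 1 = ((7 + 6) + 2) - 1 = (13 + 2) - 1 = 15 - 1 = 14)
U(T, r) = -2*r + 13*T (U(T, r) = (-2*r + 12*T) + T = -2*r + 13*T)
I*U(-1, 9) + (-34 - m) = 14*(-2*9 + 13*(-1)) + (-34 - 1*13) = 14*(-18 - 13) + (-34 - 13) = 14*(-31) - 47 = -434 - 47 = -481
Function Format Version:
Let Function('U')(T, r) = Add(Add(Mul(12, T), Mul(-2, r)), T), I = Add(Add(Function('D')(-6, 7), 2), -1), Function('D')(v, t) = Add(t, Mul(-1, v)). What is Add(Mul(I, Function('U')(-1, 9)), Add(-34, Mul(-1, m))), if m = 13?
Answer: -481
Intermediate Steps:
I = 14 (I = Add(Add(Add(7, Mul(-1, -6)), 2), -1) = Add(Add(Add(7, 6), 2), -1) = Add(Add(13, 2), -1) = Add(15, -1) = 14)
Function('U')(T, r) = Add(Mul(-2, r), Mul(13, T)) (Function('U')(T, r) = Add(Add(Mul(-2, r), Mul(12, T)), T) = Add(Mul(-2, r), Mul(13, T)))
Add(Mul(I, Function('U')(-1, 9)), Add(-34, Mul(-1, m))) = Add(Mul(14, Add(Mul(-2, 9), Mul(13, -1))), Add(-34, Mul(-1, 13))) = Add(Mul(14, Add(-18, -13)), Add(-34, -13)) = Add(Mul(14, -31), -47) = Add(-434, -47) = -481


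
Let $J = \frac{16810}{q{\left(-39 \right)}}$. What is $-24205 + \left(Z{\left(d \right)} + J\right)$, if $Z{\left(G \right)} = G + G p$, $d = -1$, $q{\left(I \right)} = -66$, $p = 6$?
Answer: $- \frac{807401}{33} \approx -24467.0$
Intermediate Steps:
$Z{\left(G \right)} = 7 G$ ($Z{\left(G \right)} = G + G 6 = G + 6 G = 7 G$)
$J = - \frac{8405}{33}$ ($J = \frac{16810}{-66} = 16810 \left(- \frac{1}{66}\right) = - \frac{8405}{33} \approx -254.7$)
$-24205 + \left(Z{\left(d \right)} + J\right) = -24205 + \left(7 \left(-1\right) - \frac{8405}{33}\right) = -24205 - \frac{8636}{33} = - \frac{807401}{33}$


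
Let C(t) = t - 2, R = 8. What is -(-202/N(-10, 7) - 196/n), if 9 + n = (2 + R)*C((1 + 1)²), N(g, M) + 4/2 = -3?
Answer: -1242/55 ≈ -22.582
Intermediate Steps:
C(t) = -2 + t
N(g, M) = -5 (N(g, M) = -2 - 3 = -5)
n = 11 (n = -9 + (2 + 8)*(-2 + (1 + 1)²) = -9 + 10*(-2 + 2²) = -9 + 10*(-2 + 4) = -9 + 10*2 = -9 + 20 = 11)
-(-202/N(-10, 7) - 196/n) = -(-202/(-5) - 196/11) = -(-202*(-⅕) - 196*1/11) = -(202/5 - 196/11) = -1*1242/55 = -1242/55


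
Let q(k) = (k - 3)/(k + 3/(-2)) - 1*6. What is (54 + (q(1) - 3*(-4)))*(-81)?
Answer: -5184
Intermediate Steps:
q(k) = -6 + (-3 + k)/(-3/2 + k) (q(k) = (-3 + k)/(k + 3*(-½)) - 6 = (-3 + k)/(k - 3/2) - 6 = (-3 + k)/(-3/2 + k) - 6 = -6 + (-3 + k)/(-3/2 + k))
(54 + (q(1) - 3*(-4)))*(-81) = (54 + (2*(6 - 5*1)/(-3 + 2*1) - 3*(-4)))*(-81) = (54 + (2*(6 - 5)/(-3 + 2) + 12))*(-81) = (54 + (2*1/(-1) + 12))*(-81) = (54 + (2*(-1)*1 + 12))*(-81) = (54 + (-2 + 12))*(-81) = (54 + 10)*(-81) = 64*(-81) = -5184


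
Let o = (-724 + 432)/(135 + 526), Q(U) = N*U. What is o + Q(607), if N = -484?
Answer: -194194160/661 ≈ -2.9379e+5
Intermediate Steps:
Q(U) = -484*U
o = -292/661 ≈ -0.44175
o + Q(607) = -292/661 - 484*607 = -292/661 - 293788 = -194194160/661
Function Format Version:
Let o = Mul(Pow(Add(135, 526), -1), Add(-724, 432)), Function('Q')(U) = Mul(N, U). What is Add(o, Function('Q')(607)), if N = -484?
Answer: Rational(-194194160, 661) ≈ -2.9379e+5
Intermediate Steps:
Function('Q')(U) = Mul(-484, U)
o = Rational(-292, 661) (o = Mul(Pow(661, -1), -292) = Mul(Rational(1, 661), -292) = Rational(-292, 661) ≈ -0.44175)
Add(o, Function('Q')(607)) = Add(Rational(-292, 661), Mul(-484, 607)) = Add(Rational(-292, 661), -293788) = Rational(-194194160, 661)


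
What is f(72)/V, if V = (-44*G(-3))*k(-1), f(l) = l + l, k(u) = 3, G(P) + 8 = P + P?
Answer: 6/77 ≈ 0.077922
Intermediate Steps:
G(P) = -8 + 2*P (G(P) = -8 + (P + P) = -8 + 2*P)
f(l) = 2*l
V = 1848 (V = -44*(-8 + 2*(-3))*3 = -44*(-8 - 6)*3 = -44*(-14)*3 = 616*3 = 1848)
f(72)/V = (2*72)/1848 = 144*(1/1848) = 6/77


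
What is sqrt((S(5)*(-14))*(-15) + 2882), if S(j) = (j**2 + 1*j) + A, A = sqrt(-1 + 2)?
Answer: 4*sqrt(587) ≈ 96.912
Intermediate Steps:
A = 1 (A = sqrt(1) = 1)
S(j) = 1 + j + j**2 (S(j) = (j**2 + 1*j) + 1 = (j**2 + j) + 1 = (j + j**2) + 1 = 1 + j + j**2)
sqrt((S(5)*(-14))*(-15) + 2882) = sqrt(((1 + 5 + 5**2)*(-14))*(-15) + 2882) = sqrt(((1 + 5 + 25)*(-14))*(-15) + 2882) = sqrt((31*(-14))*(-15) + 2882) = sqrt(-434*(-15) + 2882) = sqrt(6510 + 2882) = sqrt(9392) = 4*sqrt(587)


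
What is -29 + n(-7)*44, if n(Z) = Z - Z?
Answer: -29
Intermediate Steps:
n(Z) = 0
-29 + n(-7)*44 = -29 + 0*44 = -29 + 0 = -29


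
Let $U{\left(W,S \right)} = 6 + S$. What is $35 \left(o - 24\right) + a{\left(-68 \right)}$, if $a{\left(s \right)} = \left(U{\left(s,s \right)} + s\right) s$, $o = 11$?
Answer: $8385$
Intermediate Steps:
$a{\left(s \right)} = s \left(6 + 2 s\right)$ ($a{\left(s \right)} = \left(\left(6 + s\right) + s\right) s = \left(6 + 2 s\right) s = s \left(6 + 2 s\right)$)
$35 \left(o - 24\right) + a{\left(-68 \right)} = 35 \left(11 - 24\right) + 2 \left(-68\right) \left(3 - 68\right) = 35 \left(-13\right) + 2 \left(-68\right) \left(-65\right) = -455 + 8840 = 8385$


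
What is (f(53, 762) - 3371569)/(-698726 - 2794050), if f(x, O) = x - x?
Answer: 3371569/3492776 ≈ 0.96530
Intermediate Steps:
f(x, O) = 0
(f(53, 762) - 3371569)/(-698726 - 2794050) = (0 - 3371569)/(-698726 - 2794050) = -3371569/(-3492776) = -3371569*(-1/3492776) = 3371569/3492776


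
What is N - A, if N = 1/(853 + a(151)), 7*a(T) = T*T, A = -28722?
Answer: 826389391/28772 ≈ 28722.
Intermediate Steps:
a(T) = T²/7 (a(T) = (T*T)/7 = T²/7)
N = 7/28772 (N = 1/(853 + (⅐)*151²) = 1/(853 + (⅐)*22801) = 1/(853 + 22801/7) = 1/(28772/7) = 7/28772 ≈ 0.00024329)
N - A = 7/28772 - 1*(-28722) = 7/28772 + 28722 = 826389391/28772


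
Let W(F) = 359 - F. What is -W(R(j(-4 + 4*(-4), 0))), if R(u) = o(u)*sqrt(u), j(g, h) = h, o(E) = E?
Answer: -359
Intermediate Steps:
R(u) = u**(3/2) (R(u) = u*sqrt(u) = u**(3/2))
-W(R(j(-4 + 4*(-4), 0))) = -(359 - 0**(3/2)) = -(359 - 1*0) = -(359 + 0) = -1*359 = -359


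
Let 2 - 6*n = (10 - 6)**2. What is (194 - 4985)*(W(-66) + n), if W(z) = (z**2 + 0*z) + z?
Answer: -20542211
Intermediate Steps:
W(z) = z + z**2 (W(z) = (z**2 + 0) + z = z**2 + z = z + z**2)
n = -7/3 (n = 1/3 - (10 - 6)**2/6 = 1/3 - 1/6*4**2 = 1/3 - 1/6*16 = 1/3 - 8/3 = -7/3 ≈ -2.3333)
(194 - 4985)*(W(-66) + n) = (194 - 4985)*(-66*(1 - 66) - 7/3) = -4791*(-66*(-65) - 7/3) = -4791*(4290 - 7/3) = -4791*12863/3 = -20542211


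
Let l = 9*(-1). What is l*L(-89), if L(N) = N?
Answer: 801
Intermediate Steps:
l = -9
l*L(-89) = -9*(-89) = 801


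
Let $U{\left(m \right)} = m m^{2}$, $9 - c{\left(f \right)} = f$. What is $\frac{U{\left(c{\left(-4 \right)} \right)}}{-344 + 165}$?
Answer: $- \frac{2197}{179} \approx -12.274$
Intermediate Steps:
$c{\left(f \right)} = 9 - f$
$U{\left(m \right)} = m^{3}$
$\frac{U{\left(c{\left(-4 \right)} \right)}}{-344 + 165} = \frac{\left(9 - -4\right)^{3}}{-344 + 165} = \frac{\left(9 + 4\right)^{3}}{-179} = 13^{3} \left(- \frac{1}{179}\right) = 2197 \left(- \frac{1}{179}\right) = - \frac{2197}{179}$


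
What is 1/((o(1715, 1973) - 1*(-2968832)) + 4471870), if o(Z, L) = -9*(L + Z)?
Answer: 1/7407510 ≈ 1.3500e-7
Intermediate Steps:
o(Z, L) = -9*L - 9*Z
1/((o(1715, 1973) - 1*(-2968832)) + 4471870) = 1/(((-9*1973 - 9*1715) - 1*(-2968832)) + 4471870) = 1/(((-17757 - 15435) + 2968832) + 4471870) = 1/((-33192 + 2968832) + 4471870) = 1/(2935640 + 4471870) = 1/7407510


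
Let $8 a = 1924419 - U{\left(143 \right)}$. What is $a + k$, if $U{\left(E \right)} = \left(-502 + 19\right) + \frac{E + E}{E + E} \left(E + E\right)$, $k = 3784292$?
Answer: $4024869$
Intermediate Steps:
$U{\left(E \right)} = -483 + 2 E$ ($U{\left(E \right)} = -483 + \frac{2 E}{2 E} 2 E = -483 + 2 E \frac{1}{2 E} 2 E = -483 + 1 \cdot 2 E = -483 + 2 E$)
$a = 240577$ ($a = \frac{1924419 - \left(-483 + 2 \cdot 143\right)}{8} = \frac{1924419 - \left(-483 + 286\right)}{8} = \frac{1924419 - -197}{8} = \frac{1924419 + 197}{8} = \frac{1}{8} \cdot 1924616 = 240577$)
$a + k = 240577 + 3784292 = 4024869$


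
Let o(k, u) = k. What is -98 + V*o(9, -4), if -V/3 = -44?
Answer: 1090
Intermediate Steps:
V = 132 (V = -3*(-44) = 132)
-98 + V*o(9, -4) = -98 + 132*9 = -98 + 1188 = 1090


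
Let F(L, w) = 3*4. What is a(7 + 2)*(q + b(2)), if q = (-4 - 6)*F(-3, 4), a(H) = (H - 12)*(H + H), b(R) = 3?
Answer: 6318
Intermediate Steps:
F(L, w) = 12
a(H) = 2*H*(-12 + H) (a(H) = (-12 + H)*(2*H) = 2*H*(-12 + H))
q = -120 (q = (-4 - 6)*12 = -10*12 = -120)
a(7 + 2)*(q + b(2)) = (2*(7 + 2)*(-12 + (7 + 2)))*(-120 + 3) = (2*9*(-12 + 9))*(-117) = (2*9*(-3))*(-117) = -54*(-117) = 6318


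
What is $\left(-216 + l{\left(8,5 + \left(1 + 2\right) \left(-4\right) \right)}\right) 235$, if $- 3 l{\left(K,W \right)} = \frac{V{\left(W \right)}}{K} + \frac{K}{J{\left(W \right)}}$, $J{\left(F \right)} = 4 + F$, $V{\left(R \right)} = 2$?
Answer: $- \frac{1820545}{36} \approx -50571.0$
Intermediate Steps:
$l{\left(K,W \right)} = - \frac{2}{3 K} - \frac{K}{3 \left(4 + W\right)}$ ($l{\left(K,W \right)} = - \frac{\frac{2}{K} + \frac{K}{4 + W}}{3} = - \frac{2}{3 K} - \frac{K}{3 \left(4 + W\right)}$)
$\left(-216 + l{\left(8,5 + \left(1 + 2\right) \left(-4\right) \right)}\right) 235 = \left(-216 + \frac{-8 - 8^{2} - 2 \left(5 + \left(1 + 2\right) \left(-4\right)\right)}{3 \cdot 8 \left(4 + \left(5 + \left(1 + 2\right) \left(-4\right)\right)\right)}\right) 235 = \left(-216 + \frac{1}{3} \cdot \frac{1}{8} \frac{1}{4 + \left(5 + 3 \left(-4\right)\right)} \left(-8 - 64 - 2 \left(5 + 3 \left(-4\right)\right)\right)\right) 235 = \left(-216 + \frac{1}{3} \cdot \frac{1}{8} \frac{1}{4 + \left(5 - 12\right)} \left(-8 - 64 - 2 \left(5 - 12\right)\right)\right) 235 = \left(-216 + \frac{1}{3} \cdot \frac{1}{8} \frac{1}{4 - 7} \left(-8 - 64 - -14\right)\right) 235 = \left(-216 + \frac{1}{3} \cdot \frac{1}{8} \frac{1}{-3} \left(-8 - 64 + 14\right)\right) 235 = \left(-216 + \frac{1}{3} \cdot \frac{1}{8} \left(- \frac{1}{3}\right) \left(-58\right)\right) 235 = \left(-216 + \frac{29}{36}\right) 235 = \left(- \frac{7747}{36}\right) 235 = - \frac{1820545}{36}$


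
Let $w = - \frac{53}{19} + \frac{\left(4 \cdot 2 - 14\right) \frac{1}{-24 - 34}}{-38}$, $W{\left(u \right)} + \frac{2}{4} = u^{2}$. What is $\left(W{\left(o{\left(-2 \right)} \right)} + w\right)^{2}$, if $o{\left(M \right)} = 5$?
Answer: $\frac{143065521}{303601} \approx 471.23$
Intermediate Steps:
$W{\left(u \right)} = - \frac{1}{2} + u^{2}$
$w = - \frac{3077}{1102}$ ($w = \left(-53\right) \frac{1}{19} + \frac{8 - 14}{-58} \left(- \frac{1}{38}\right) = - \frac{53}{19} + \left(-6\right) \left(- \frac{1}{58}\right) \left(- \frac{1}{38}\right) = - \frac{53}{19} + \frac{3}{29} \left(- \frac{1}{38}\right) = - \frac{53}{19} - \frac{3}{1102} = - \frac{3077}{1102} \approx -2.7922$)
$\left(W{\left(o{\left(-2 \right)} \right)} + w\right)^{2} = \left(\left(- \frac{1}{2} + 5^{2}\right) - \frac{3077}{1102}\right)^{2} = \left(\left(- \frac{1}{2} + 25\right) - \frac{3077}{1102}\right)^{2} = \left(\frac{49}{2} - \frac{3077}{1102}\right)^{2} = \left(\frac{11961}{551}\right)^{2} = \frac{143065521}{303601}$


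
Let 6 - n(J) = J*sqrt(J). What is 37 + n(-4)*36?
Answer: 253 + 288*I ≈ 253.0 + 288.0*I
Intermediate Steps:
n(J) = 6 - J**(3/2) (n(J) = 6 - J*sqrt(J) = 6 - J**(3/2))
37 + n(-4)*36 = 37 + (6 - (-4)**(3/2))*36 = 37 + (6 - (-8)*I)*36 = 37 + (6 + 8*I)*36 = 37 + (216 + 288*I) = 253 + 288*I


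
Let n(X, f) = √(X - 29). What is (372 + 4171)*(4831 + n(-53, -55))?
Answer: 21947233 + 4543*I*√82 ≈ 2.1947e+7 + 41139.0*I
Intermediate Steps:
n(X, f) = √(-29 + X)
(372 + 4171)*(4831 + n(-53, -55)) = (372 + 4171)*(4831 + √(-29 - 53)) = 4543*(4831 + √(-82)) = 4543*(4831 + I*√82) = 21947233 + 4543*I*√82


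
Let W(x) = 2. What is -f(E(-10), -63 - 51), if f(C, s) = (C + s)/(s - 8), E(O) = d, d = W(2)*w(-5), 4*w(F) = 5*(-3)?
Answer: -243/244 ≈ -0.99590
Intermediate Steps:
w(F) = -15/4 (w(F) = (5*(-3))/4 = (¼)*(-15) = -15/4)
d = -15/2 (d = 2*(-15/4) = -15/2 ≈ -7.5000)
E(O) = -15/2
f(C, s) = (C + s)/(-8 + s)
-f(E(-10), -63 - 51) = -(-15/2 + (-63 - 51))/(-8 + (-63 - 51)) = -(-15/2 - 114)/(-8 - 114) = -(-243)/((-122)*2) = -(-1)*(-243)/(122*2) = -1*243/244 = -243/244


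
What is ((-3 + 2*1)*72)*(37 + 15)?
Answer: -3744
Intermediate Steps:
((-3 + 2*1)*72)*(37 + 15) = ((-3 + 2)*72)*52 = -1*72*52 = -72*52 = -3744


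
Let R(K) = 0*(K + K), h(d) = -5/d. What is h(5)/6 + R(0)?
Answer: -⅙ ≈ -0.16667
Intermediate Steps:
R(K) = 0 (R(K) = 0*(2*K) = 0)
h(5)/6 + R(0) = -5/5/6 + 0 = -5*⅕*(⅙) + 0 = -1*⅙ + 0 = -⅙ + 0 = -⅙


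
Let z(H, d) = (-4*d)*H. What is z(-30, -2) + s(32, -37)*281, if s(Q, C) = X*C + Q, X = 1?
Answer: -1645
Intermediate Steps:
z(H, d) = -4*H*d
s(Q, C) = C + Q (s(Q, C) = 1*C + Q = C + Q)
z(-30, -2) + s(32, -37)*281 = -4*(-30)*(-2) + (-37 + 32)*281 = -240 - 5*281 = -240 - 1405 = -1645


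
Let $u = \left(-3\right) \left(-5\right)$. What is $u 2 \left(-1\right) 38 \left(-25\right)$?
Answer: $28500$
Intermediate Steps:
$u = 15$
$u 2 \left(-1\right) 38 \left(-25\right) = 15 \cdot 2 \left(-1\right) 38 \left(-25\right) = 30 \left(-1\right) 38 \left(-25\right) = \left(-30\right) 38 \left(-25\right) = \left(-1140\right) \left(-25\right) = 28500$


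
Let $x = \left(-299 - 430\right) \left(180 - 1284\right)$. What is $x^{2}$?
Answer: $647728793856$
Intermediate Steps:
$x = 804816$ ($x = \left(-729\right) \left(-1104\right) = 804816$)
$x^{2} = 804816^{2} = 647728793856$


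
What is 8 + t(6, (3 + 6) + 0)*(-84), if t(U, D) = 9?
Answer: -748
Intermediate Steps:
8 + t(6, (3 + 6) + 0)*(-84) = 8 + 9*(-84) = 8 - 756 = -748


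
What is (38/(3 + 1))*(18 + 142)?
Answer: 1520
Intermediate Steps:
(38/(3 + 1))*(18 + 142) = (38/4)*160 = ((¼)*38)*160 = (19/2)*160 = 1520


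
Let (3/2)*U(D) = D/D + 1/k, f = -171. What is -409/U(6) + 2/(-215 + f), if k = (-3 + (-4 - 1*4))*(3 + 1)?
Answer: -5209885/8299 ≈ -627.77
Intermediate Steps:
k = -44 (k = (-3 + (-4 - 4))*4 = (-3 - 8)*4 = -11*4 = -44)
U(D) = 43/66 (U(D) = 2*(D/D + 1/(-44))/3 = 2*(1 + 1*(-1/44))/3 = 2*(1 - 1/44)/3 = (⅔)*(43/44) = 43/66)
-409/U(6) + 2/(-215 + f) = -409/43/66 + 2/(-215 - 171) = -409*66/43 + 2/(-386) = -26994/43 + 2*(-1/386) = -26994/43 - 1/193 = -5209885/8299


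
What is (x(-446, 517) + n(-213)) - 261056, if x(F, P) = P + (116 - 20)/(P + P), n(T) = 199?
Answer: -134595732/517 ≈ -2.6034e+5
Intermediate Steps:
x(F, P) = P + 48/P (x(F, P) = P + 96/((2*P)) = P + 96*(1/(2*P)) = P + 48/P)
(x(-446, 517) + n(-213)) - 261056 = ((517 + 48/517) + 199) - 261056 = (267337/517 + 199) - 261056 = 370220/517 - 261056 = -134595732/517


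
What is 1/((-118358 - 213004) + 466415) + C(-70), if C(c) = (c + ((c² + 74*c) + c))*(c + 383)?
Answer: -17754067379/135053 ≈ -1.3146e+5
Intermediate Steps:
C(c) = (383 + c)*(c² + 76*c) (C(c) = (c + (c² + 75*c))*(383 + c) = (c² + 76*c)*(383 + c) = (383 + c)*(c² + 76*c))
1/((-118358 - 213004) + 466415) + C(-70) = 1/((-118358 - 213004) + 466415) - 70*(29108 + (-70)² + 459*(-70)) = 1/(-331362 + 466415) - 70*(29108 + 4900 - 32130) = 1/135053 - 70*1878 = 1/135053 - 131460 = -17754067379/135053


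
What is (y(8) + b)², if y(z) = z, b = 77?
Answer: 7225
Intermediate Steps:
(y(8) + b)² = (8 + 77)² = 85² = 7225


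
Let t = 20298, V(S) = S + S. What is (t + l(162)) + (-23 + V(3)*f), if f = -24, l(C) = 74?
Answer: 20205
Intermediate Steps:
V(S) = 2*S
(t + l(162)) + (-23 + V(3)*f) = (20298 + 74) + (-23 + (2*3)*(-24)) = 20372 + (-23 + 6*(-24)) = 20372 + (-23 - 144) = 20372 - 167 = 20205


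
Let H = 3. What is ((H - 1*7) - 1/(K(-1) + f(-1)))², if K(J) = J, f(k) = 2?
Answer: 25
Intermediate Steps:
((H - 1*7) - 1/(K(-1) + f(-1)))² = ((3 - 1*7) - 1/(-1 + 2))² = ((3 - 7) - 1/1)² = (-4 - 1*1)² = (-4 - 1)² = (-5)² = 25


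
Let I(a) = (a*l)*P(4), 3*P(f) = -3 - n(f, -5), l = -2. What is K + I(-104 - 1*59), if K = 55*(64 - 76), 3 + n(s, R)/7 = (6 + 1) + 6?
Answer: -25778/3 ≈ -8592.7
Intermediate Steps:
n(s, R) = 70 (n(s, R) = -21 + 7*((6 + 1) + 6) = -21 + 7*(7 + 6) = -21 + 7*13 = -21 + 91 = 70)
K = -660 (K = 55*(-12) = -660)
P(f) = -73/3 (P(f) = (-3 - 1*70)/3 = (-3 - 70)/3 = (1/3)*(-73) = -73/3)
I(a) = 146*a/3 (I(a) = (a*(-2))*(-73/3) = -2*a*(-73/3) = 146*a/3)
K + I(-104 - 1*59) = -660 + 146*(-104 - 1*59)/3 = -660 + 146*(-104 - 59)/3 = -660 + (146/3)*(-163) = -660 - 23798/3 = -25778/3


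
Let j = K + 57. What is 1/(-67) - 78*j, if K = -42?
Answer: -78391/67 ≈ -1170.0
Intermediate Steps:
j = 15 (j = -42 + 57 = 15)
1/(-67) - 78*j = 1/(-67) - 78*15 = -1/67 - 1170 = -78391/67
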